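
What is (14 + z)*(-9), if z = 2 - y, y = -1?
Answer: -153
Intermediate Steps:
z = 3 (z = 2 - 1*(-1) = 2 + 1 = 3)
(14 + z)*(-9) = (14 + 3)*(-9) = 17*(-9) = -153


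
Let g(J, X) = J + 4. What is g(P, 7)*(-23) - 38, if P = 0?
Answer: -130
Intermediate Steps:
g(J, X) = 4 + J
g(P, 7)*(-23) - 38 = (4 + 0)*(-23) - 38 = 4*(-23) - 38 = -92 - 38 = -130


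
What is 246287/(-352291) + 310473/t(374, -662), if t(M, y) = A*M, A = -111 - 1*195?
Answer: -52888471/15500804 ≈ -3.4120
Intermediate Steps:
A = -306 (A = -111 - 195 = -306)
t(M, y) = -306*M
246287/(-352291) + 310473/t(374, -662) = 246287/(-352291) + 310473/((-306*374)) = 246287*(-1/352291) + 310473/(-114444) = -246287/352291 + 310473*(-1/114444) = -246287/352291 - 34497/12716 = -52888471/15500804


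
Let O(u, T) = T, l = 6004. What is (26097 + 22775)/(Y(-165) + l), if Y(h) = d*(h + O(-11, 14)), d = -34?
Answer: 24436/5569 ≈ 4.3879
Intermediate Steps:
Y(h) = -476 - 34*h (Y(h) = -34*(h + 14) = -34*(14 + h) = -476 - 34*h)
(26097 + 22775)/(Y(-165) + l) = (26097 + 22775)/((-476 - 34*(-165)) + 6004) = 48872/((-476 + 5610) + 6004) = 48872/(5134 + 6004) = 48872/11138 = 48872*(1/11138) = 24436/5569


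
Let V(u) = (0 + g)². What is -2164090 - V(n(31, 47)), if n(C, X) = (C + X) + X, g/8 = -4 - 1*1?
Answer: -2165690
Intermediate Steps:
g = -40 (g = 8*(-4 - 1*1) = 8*(-4 - 1) = 8*(-5) = -40)
n(C, X) = C + 2*X
V(u) = 1600 (V(u) = (0 - 40)² = (-40)² = 1600)
-2164090 - V(n(31, 47)) = -2164090 - 1*1600 = -2164090 - 1600 = -2165690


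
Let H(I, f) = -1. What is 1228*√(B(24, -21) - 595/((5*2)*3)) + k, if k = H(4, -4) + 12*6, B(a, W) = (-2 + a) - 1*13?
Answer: 71 + 614*I*√390/3 ≈ 71.0 + 4041.8*I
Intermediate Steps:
B(a, W) = -15 + a (B(a, W) = (-2 + a) - 13 = -15 + a)
k = 71 (k = -1 + 12*6 = -1 + 72 = 71)
1228*√(B(24, -21) - 595/((5*2)*3)) + k = 1228*√((-15 + 24) - 595/((5*2)*3)) + 71 = 1228*√(9 - 595/(10*3)) + 71 = 1228*√(9 - 595/30) + 71 = 1228*√(9 - 595*1/30) + 71 = 1228*√(9 - 119/6) + 71 = 1228*√(-65/6) + 71 = 1228*(I*√390/6) + 71 = 614*I*√390/3 + 71 = 71 + 614*I*√390/3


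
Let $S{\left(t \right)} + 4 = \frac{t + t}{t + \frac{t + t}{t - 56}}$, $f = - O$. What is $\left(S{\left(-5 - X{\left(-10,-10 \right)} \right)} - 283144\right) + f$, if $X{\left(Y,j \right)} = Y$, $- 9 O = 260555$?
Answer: $- \frac{112100155}{441} \approx -2.542 \cdot 10^{5}$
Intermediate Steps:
$O = - \frac{260555}{9}$ ($O = \left(- \frac{1}{9}\right) 260555 = - \frac{260555}{9} \approx -28951.0$)
$f = \frac{260555}{9}$ ($f = \left(-1\right) \left(- \frac{260555}{9}\right) = \frac{260555}{9} \approx 28951.0$)
$S{\left(t \right)} = -4 + \frac{2 t}{t + \frac{2 t}{-56 + t}}$ ($S{\left(t \right)} = -4 + \frac{t + t}{t + \frac{t + t}{t - 56}} = -4 + \frac{2 t}{t + \frac{2 t}{-56 + t}}$)
$\left(S{\left(-5 - X{\left(-10,-10 \right)} \right)} - 283144\right) + f = \left(\frac{2 \left(52 - \left(-5 - -10\right)\right)}{-54 - -5} - 283144\right) + \frac{260555}{9} = \left(\frac{2 \left(52 - \left(-5 + 10\right)\right)}{-54 + \left(-5 + 10\right)} - 283144\right) + \frac{260555}{9} = \left(\frac{2 \left(52 - 5\right)}{-54 + 5} - 283144\right) + \frac{260555}{9} = \left(\frac{2 \left(52 - 5\right)}{-49} - 283144\right) + \frac{260555}{9} = \left(2 \left(- \frac{1}{49}\right) 47 - 283144\right) + \frac{260555}{9} = \left(- \frac{94}{49} - 283144\right) + \frac{260555}{9} = - \frac{13874150}{49} + \frac{260555}{9} = - \frac{112100155}{441}$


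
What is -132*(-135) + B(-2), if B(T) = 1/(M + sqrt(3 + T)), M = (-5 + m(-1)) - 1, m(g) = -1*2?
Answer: 124739/7 ≈ 17820.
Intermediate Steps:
m(g) = -2
M = -8 (M = (-5 - 2) - 1 = -7 - 1 = -8)
B(T) = 1/(-8 + sqrt(3 + T))
-132*(-135) + B(-2) = -132*(-135) + 1/(-8 + sqrt(3 - 2)) = 17820 + 1/(-8 + sqrt(1)) = 17820 + 1/(-8 + 1) = 17820 + 1/(-7) = 17820 - 1/7 = 124739/7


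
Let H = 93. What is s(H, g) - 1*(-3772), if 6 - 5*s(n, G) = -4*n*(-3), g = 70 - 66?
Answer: 3550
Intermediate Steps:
g = 4
s(n, G) = 6/5 - 12*n/5 (s(n, G) = 6/5 - (-4*n)*(-3)/5 = 6/5 - 12*n/5)
s(H, g) - 1*(-3772) = (6/5 - 12/5*93) - 1*(-3772) = (6/5 - 1116/5) + 3772 = -222 + 3772 = 3550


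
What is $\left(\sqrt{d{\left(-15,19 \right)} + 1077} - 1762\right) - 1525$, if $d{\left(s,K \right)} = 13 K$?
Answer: $-3287 + 2 \sqrt{331} \approx -3250.6$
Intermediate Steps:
$\left(\sqrt{d{\left(-15,19 \right)} + 1077} - 1762\right) - 1525 = \left(\sqrt{13 \cdot 19 + 1077} - 1762\right) - 1525 = \left(\sqrt{247 + 1077} - 1762\right) - 1525 = \left(\sqrt{1324} - 1762\right) - 1525 = \left(2 \sqrt{331} - 1762\right) - 1525 = \left(-1762 + 2 \sqrt{331}\right) - 1525 = -3287 + 2 \sqrt{331}$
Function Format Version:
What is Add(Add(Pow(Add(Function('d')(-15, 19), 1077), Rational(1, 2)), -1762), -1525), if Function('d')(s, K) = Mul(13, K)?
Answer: Add(-3287, Mul(2, Pow(331, Rational(1, 2)))) ≈ -3250.6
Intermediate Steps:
Add(Add(Pow(Add(Function('d')(-15, 19), 1077), Rational(1, 2)), -1762), -1525) = Add(Add(Pow(Add(Mul(13, 19), 1077), Rational(1, 2)), -1762), -1525) = Add(Add(Pow(Add(247, 1077), Rational(1, 2)), -1762), -1525) = Add(Add(Pow(1324, Rational(1, 2)), -1762), -1525) = Add(Add(Mul(2, Pow(331, Rational(1, 2))), -1762), -1525) = Add(Add(-1762, Mul(2, Pow(331, Rational(1, 2)))), -1525) = Add(-3287, Mul(2, Pow(331, Rational(1, 2))))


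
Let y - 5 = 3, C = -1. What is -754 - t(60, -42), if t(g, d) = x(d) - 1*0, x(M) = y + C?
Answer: -761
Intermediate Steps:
y = 8 (y = 5 + 3 = 8)
x(M) = 7 (x(M) = 8 - 1 = 7)
t(g, d) = 7 (t(g, d) = 7 - 1*0 = 7 + 0 = 7)
-754 - t(60, -42) = -754 - 1*7 = -754 - 7 = -761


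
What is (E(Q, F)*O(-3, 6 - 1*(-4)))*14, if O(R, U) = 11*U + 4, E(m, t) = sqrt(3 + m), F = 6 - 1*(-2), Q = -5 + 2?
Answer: 0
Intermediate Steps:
Q = -3
F = 8 (F = 6 + 2 = 8)
O(R, U) = 4 + 11*U
(E(Q, F)*O(-3, 6 - 1*(-4)))*14 = (sqrt(3 - 3)*(4 + 11*(6 - 1*(-4))))*14 = (sqrt(0)*(4 + 11*(6 + 4)))*14 = (0*(4 + 11*10))*14 = (0*(4 + 110))*14 = (0*114)*14 = 0*14 = 0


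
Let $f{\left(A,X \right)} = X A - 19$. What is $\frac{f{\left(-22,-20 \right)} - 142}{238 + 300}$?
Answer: $\frac{279}{538} \approx 0.51859$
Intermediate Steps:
$f{\left(A,X \right)} = -19 + A X$ ($f{\left(A,X \right)} = A X - 19 = -19 + A X$)
$\frac{f{\left(-22,-20 \right)} - 142}{238 + 300} = \frac{\left(-19 - -440\right) - 142}{238 + 300} = \frac{\left(-19 + 440\right) - 142}{538} = \left(421 - 142\right) \frac{1}{538} = 279 \cdot \frac{1}{538} = \frac{279}{538}$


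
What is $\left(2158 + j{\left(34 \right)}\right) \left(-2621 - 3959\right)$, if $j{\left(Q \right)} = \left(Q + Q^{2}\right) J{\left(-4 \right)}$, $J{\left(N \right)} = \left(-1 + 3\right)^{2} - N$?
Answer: $-76841240$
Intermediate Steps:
$J{\left(N \right)} = 4 - N$ ($J{\left(N \right)} = 2^{2} - N = 4 - N$)
$j{\left(Q \right)} = 8 Q + 8 Q^{2}$ ($j{\left(Q \right)} = \left(Q + Q^{2}\right) \left(4 - -4\right) = \left(Q + Q^{2}\right) \left(4 + 4\right) = \left(Q + Q^{2}\right) 8 = 8 Q + 8 Q^{2}$)
$\left(2158 + j{\left(34 \right)}\right) \left(-2621 - 3959\right) = \left(2158 + 8 \cdot 34 \left(1 + 34\right)\right) \left(-2621 - 3959\right) = \left(2158 + 8 \cdot 34 \cdot 35\right) \left(-6580\right) = \left(2158 + 9520\right) \left(-6580\right) = 11678 \left(-6580\right) = -76841240$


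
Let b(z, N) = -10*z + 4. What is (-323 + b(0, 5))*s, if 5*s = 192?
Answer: -61248/5 ≈ -12250.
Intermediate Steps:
b(z, N) = 4 - 10*z
s = 192/5 (s = (⅕)*192 = 192/5 ≈ 38.400)
(-323 + b(0, 5))*s = (-323 + (4 - 10*0))*(192/5) = (-323 + (4 + 0))*(192/5) = (-323 + 4)*(192/5) = -319*192/5 = -61248/5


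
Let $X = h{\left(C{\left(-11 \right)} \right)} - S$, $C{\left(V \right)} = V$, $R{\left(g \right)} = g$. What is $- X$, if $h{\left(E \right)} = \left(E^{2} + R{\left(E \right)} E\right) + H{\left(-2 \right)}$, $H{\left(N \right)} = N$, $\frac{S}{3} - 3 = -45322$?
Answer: $-136197$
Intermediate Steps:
$S = -135957$ ($S = 9 + 3 \left(-45322\right) = 9 - 135966 = -135957$)
$h{\left(E \right)} = -2 + 2 E^{2}$ ($h{\left(E \right)} = \left(E^{2} + E E\right) - 2 = \left(E^{2} + E^{2}\right) - 2 = 2 E^{2} - 2 = -2 + 2 E^{2}$)
$X = 136197$ ($X = \left(-2 + 2 \left(-11\right)^{2}\right) - -135957 = \left(-2 + 2 \cdot 121\right) + 135957 = \left(-2 + 242\right) + 135957 = 240 + 135957 = 136197$)
$- X = \left(-1\right) 136197 = -136197$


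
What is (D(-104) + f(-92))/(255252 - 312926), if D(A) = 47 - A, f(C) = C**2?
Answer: -8615/57674 ≈ -0.14937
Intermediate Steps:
(D(-104) + f(-92))/(255252 - 312926) = ((47 - 1*(-104)) + (-92)**2)/(255252 - 312926) = ((47 + 104) + 8464)/(-57674) = (151 + 8464)*(-1/57674) = 8615*(-1/57674) = -8615/57674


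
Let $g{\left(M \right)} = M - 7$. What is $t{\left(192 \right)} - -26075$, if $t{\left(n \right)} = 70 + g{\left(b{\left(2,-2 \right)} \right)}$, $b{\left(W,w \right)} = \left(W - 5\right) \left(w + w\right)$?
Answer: $26150$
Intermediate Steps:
$b{\left(W,w \right)} = 2 w \left(-5 + W\right)$ ($b{\left(W,w \right)} = \left(-5 + W\right) 2 w = 2 w \left(-5 + W\right)$)
$g{\left(M \right)} = -7 + M$
$t{\left(n \right)} = 75$ ($t{\left(n \right)} = 70 - \left(7 + 4 \left(-5 + 2\right)\right) = 70 - \left(7 + 4 \left(-3\right)\right) = 70 + \left(-7 + 12\right) = 70 + 5 = 75$)
$t{\left(192 \right)} - -26075 = 75 - -26075 = 75 + 26075 = 26150$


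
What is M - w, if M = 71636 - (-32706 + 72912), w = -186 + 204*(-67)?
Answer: 45284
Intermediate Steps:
w = -13854 (w = -186 - 13668 = -13854)
M = 31430 (M = 71636 - 1*40206 = 71636 - 40206 = 31430)
M - w = 31430 - 1*(-13854) = 31430 + 13854 = 45284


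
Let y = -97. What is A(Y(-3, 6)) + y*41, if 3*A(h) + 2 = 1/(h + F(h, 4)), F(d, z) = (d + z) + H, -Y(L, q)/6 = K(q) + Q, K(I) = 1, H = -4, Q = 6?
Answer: -1002373/252 ≈ -3977.7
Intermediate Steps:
Y(L, q) = -42 (Y(L, q) = -6*(1 + 6) = -6*7 = -42)
F(d, z) = -4 + d + z (F(d, z) = (d + z) - 4 = -4 + d + z)
A(h) = -⅔ + 1/(6*h) (A(h) = -⅔ + 1/(3*(h + (-4 + h + 4))) = -⅔ + 1/(3*(h + h)) = -⅔ + 1/(3*((2*h))) = -⅔ + (1/(2*h))/3 = -⅔ + 1/(6*h))
A(Y(-3, 6)) + y*41 = (⅙)*(1 - 4*(-42))/(-42) - 97*41 = (⅙)*(-1/42)*(1 + 168) - 3977 = (⅙)*(-1/42)*169 - 3977 = -169/252 - 3977 = -1002373/252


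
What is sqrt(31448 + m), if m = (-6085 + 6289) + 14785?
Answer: sqrt(46437) ≈ 215.49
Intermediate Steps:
m = 14989 (m = 204 + 14785 = 14989)
sqrt(31448 + m) = sqrt(31448 + 14989) = sqrt(46437)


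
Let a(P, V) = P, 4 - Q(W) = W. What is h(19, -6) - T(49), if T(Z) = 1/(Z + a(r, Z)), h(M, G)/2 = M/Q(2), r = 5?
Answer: 1025/54 ≈ 18.981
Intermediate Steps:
Q(W) = 4 - W
h(M, G) = M (h(M, G) = 2*(M/(4 - 1*2)) = 2*(M/(4 - 2)) = 2*(M/2) = M)
T(Z) = 1/(5 + Z) (T(Z) = 1/(Z + 5) = 1/(5 + Z))
h(19, -6) - T(49) = 19 - 1/(5 + 49) = 19 - 1/54 = 1025/54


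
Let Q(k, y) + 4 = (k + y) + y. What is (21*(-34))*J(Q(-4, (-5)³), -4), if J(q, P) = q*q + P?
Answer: -47523840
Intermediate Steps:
Q(k, y) = -4 + k + 2*y (Q(k, y) = -4 + ((k + y) + y) = -4 + (k + 2*y) = -4 + k + 2*y)
J(q, P) = P + q² (J(q, P) = q² + P = P + q²)
(21*(-34))*J(Q(-4, (-5)³), -4) = (21*(-34))*(-4 + (-4 - 4 + 2*(-5)³)²) = -714*(-4 + (-4 - 4 + 2*(-125))²) = -714*(-4 + (-4 - 4 - 250)²) = -714*(-4 + (-258)²) = -714*(-4 + 66564) = -714*66560 = -47523840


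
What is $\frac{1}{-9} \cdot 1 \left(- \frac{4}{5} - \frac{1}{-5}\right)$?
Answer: $\frac{1}{15} \approx 0.066667$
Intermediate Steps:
$\frac{1}{-9} \cdot 1 \left(- \frac{4}{5} - \frac{1}{-5}\right) = \left(- \frac{1}{9}\right) 1 \left(\left(-4\right) \frac{1}{5} - - \frac{1}{5}\right) = - \frac{- \frac{4}{5} + \frac{1}{5}}{9} = \left(- \frac{1}{9}\right) \left(- \frac{3}{5}\right) = \frac{1}{15}$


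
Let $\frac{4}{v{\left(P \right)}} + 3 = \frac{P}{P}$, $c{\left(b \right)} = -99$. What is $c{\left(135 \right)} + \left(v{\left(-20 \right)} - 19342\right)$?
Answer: $-19443$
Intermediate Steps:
$v{\left(P \right)} = -2$ ($v{\left(P \right)} = \frac{4}{-3 + \frac{P}{P}} = \frac{4}{-3 + 1} = \frac{4}{-2} = 4 \left(- \frac{1}{2}\right) = -2$)
$c{\left(135 \right)} + \left(v{\left(-20 \right)} - 19342\right) = -99 - 19344 = -19443$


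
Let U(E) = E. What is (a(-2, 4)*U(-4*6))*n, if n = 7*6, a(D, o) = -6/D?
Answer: -3024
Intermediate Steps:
n = 42
(a(-2, 4)*U(-4*6))*n = ((-6/(-2))*(-4*6))*42 = (-6*(-½)*(-24))*42 = (3*(-24))*42 = -72*42 = -3024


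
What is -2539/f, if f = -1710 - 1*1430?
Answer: 2539/3140 ≈ 0.80860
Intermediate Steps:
f = -3140 (f = -1710 - 1430 = -3140)
-2539/f = -2539/(-3140) = -2539*(-1/3140) = 2539/3140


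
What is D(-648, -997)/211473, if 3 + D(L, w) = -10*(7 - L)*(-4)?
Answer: 26197/211473 ≈ 0.12388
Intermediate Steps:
D(L, w) = 277 - 40*L (D(L, w) = -3 - 10*(7 - L)*(-4) = -3 + (-70 + 10*L)*(-4) = -3 + (280 - 40*L) = 277 - 40*L)
D(-648, -997)/211473 = (277 - 40*(-648))/211473 = (277 + 25920)*(1/211473) = 26197*(1/211473) = 26197/211473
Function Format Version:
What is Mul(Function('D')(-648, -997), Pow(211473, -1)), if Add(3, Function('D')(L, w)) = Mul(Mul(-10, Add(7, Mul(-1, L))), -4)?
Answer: Rational(26197, 211473) ≈ 0.12388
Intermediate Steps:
Function('D')(L, w) = Add(277, Mul(-40, L)) (Function('D')(L, w) = Add(-3, Mul(Mul(-10, Add(7, Mul(-1, L))), -4)) = Add(-3, Mul(Add(-70, Mul(10, L)), -4)) = Add(-3, Add(280, Mul(-40, L))) = Add(277, Mul(-40, L)))
Mul(Function('D')(-648, -997), Pow(211473, -1)) = Mul(Add(277, Mul(-40, -648)), Pow(211473, -1)) = Mul(Add(277, 25920), Rational(1, 211473)) = Mul(26197, Rational(1, 211473)) = Rational(26197, 211473)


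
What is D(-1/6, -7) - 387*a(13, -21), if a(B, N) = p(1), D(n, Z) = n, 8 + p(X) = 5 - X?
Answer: 9287/6 ≈ 1547.8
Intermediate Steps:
p(X) = -3 - X (p(X) = -8 + (5 - X) = -3 - X)
a(B, N) = -4 (a(B, N) = -3 - 1*1 = -3 - 1 = -4)
D(-1/6, -7) - 387*a(13, -21) = -1/6 - 387*(-4) = -1*⅙ + 1548 = -⅙ + 1548 = 9287/6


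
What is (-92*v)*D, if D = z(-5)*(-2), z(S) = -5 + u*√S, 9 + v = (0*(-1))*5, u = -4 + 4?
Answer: 8280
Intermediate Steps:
u = 0
v = -9 (v = -9 + (0*(-1))*5 = -9 + 0*5 = -9 + 0 = -9)
z(S) = -5 (z(S) = -5 + 0*√S = -5 + 0 = -5)
D = 10 (D = -5*(-2) = 10)
(-92*v)*D = -92*(-9)*10 = 828*10 = 8280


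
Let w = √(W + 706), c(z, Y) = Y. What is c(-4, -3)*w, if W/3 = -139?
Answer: -51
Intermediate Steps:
W = -417 (W = 3*(-139) = -417)
w = 17 (w = √(-417 + 706) = √289 = 17)
c(-4, -3)*w = -3*17 = -51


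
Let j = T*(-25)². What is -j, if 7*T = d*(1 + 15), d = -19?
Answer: 190000/7 ≈ 27143.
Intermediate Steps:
T = -304/7 (T = (-19*(1 + 15))/7 = (-19*16)/7 = (⅐)*(-304) = -304/7 ≈ -43.429)
j = -190000/7 (j = -304/7*(-25)² = -304/7*625 = -190000/7 ≈ -27143.)
-j = -1*(-190000/7) = 190000/7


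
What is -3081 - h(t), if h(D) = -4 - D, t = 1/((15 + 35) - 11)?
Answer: -120002/39 ≈ -3077.0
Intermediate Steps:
t = 1/39 (t = 1/(50 - 11) = 1/39 ≈ 0.025641)
-3081 - h(t) = -3081 - (-4 - 1*1/39) = -3081 - (-4 - 1/39) = -3081 - 1*(-157/39) = -3081 + 157/39 = -120002/39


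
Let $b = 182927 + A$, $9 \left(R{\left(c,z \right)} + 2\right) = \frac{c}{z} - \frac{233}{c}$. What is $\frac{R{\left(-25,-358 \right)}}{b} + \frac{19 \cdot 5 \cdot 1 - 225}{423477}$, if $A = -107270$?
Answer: $- \frac{30550956911}{95583014843850} \approx -0.00031963$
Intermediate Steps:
$R{\left(c,z \right)} = -2 - \frac{233}{9 c} + \frac{c}{9 z}$ ($R{\left(c,z \right)} = -2 + \frac{\frac{c}{z} - \frac{233}{c}}{9} = -2 + \frac{- \frac{233}{c} + \frac{c}{z}}{9} = -2 + \left(- \frac{233}{9 c} + \frac{c}{9 z}\right) = -2 - \frac{233}{9 c} + \frac{c}{9 z}$)
$b = 75657$ ($b = 182927 - 107270 = 75657$)
$\frac{R{\left(-25,-358 \right)}}{b} + \frac{19 \cdot 5 \cdot 1 - 225}{423477} = \frac{-2 - \frac{233}{9 \left(-25\right)} + \frac{1}{9} \left(-25\right) \frac{1}{-358}}{75657} + \frac{19 \cdot 5 \cdot 1 - 225}{423477} = \left(-2 - - \frac{233}{225} + \frac{1}{9} \left(-25\right) \left(- \frac{1}{358}\right)\right) \frac{1}{75657} + \left(95 \cdot 1 - 225\right) \frac{1}{423477} = \left(-2 + \frac{233}{225} + \frac{25}{3222}\right) \frac{1}{75657} + \left(95 - 225\right) \frac{1}{423477} = \left(- \frac{25687}{26850}\right) \frac{1}{75657} - \frac{130}{423477} = - \frac{25687}{2031390450} - \frac{130}{423477} = - \frac{30550956911}{95583014843850}$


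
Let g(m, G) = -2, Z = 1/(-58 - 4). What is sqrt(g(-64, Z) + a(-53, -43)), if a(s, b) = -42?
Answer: 2*I*sqrt(11) ≈ 6.6332*I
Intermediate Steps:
Z = -1/62 (Z = 1/(-62) = -1/62 ≈ -0.016129)
sqrt(g(-64, Z) + a(-53, -43)) = sqrt(-2 - 42) = sqrt(-44) = 2*I*sqrt(11)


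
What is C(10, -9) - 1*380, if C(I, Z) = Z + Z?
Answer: -398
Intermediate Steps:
C(I, Z) = 2*Z
C(10, -9) - 1*380 = 2*(-9) - 1*380 = -18 - 380 = -398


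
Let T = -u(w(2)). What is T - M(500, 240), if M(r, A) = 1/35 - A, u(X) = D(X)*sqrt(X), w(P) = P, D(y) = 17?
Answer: 8399/35 - 17*sqrt(2) ≈ 215.93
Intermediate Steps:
u(X) = 17*sqrt(X)
M(r, A) = 1/35 - A
T = -17*sqrt(2) ≈ -24.042
T - M(500, 240) = -17*sqrt(2) - (1/35 - 1*240) = -17*sqrt(2) - (1/35 - 240) = -17*sqrt(2) - 1*(-8399/35) = -17*sqrt(2) + 8399/35 = 8399/35 - 17*sqrt(2)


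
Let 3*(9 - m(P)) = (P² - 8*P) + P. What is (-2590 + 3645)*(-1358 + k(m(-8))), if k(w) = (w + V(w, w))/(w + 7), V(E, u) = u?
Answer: -17159575/12 ≈ -1.4300e+6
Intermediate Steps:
m(P) = 9 - P²/3 + 7*P/3 (m(P) = 9 - ((P² - 8*P) + P)/3 = 9 - (P² - 7*P)/3 = 9 + (-P²/3 + 7*P/3) = 9 - P²/3 + 7*P/3)
k(w) = 2*w/(7 + w) (k(w) = (w + w)/(w + 7) = (2*w)/(7 + w) = 2*w/(7 + w))
(-2590 + 3645)*(-1358 + k(m(-8))) = (-2590 + 3645)*(-1358 + 2*(9 - ⅓*(-8)² + (7/3)*(-8))/(7 + (9 - ⅓*(-8)² + (7/3)*(-8)))) = 1055*(-1358 + 2*(9 - ⅓*64 - 56/3)/(7 + (9 - ⅓*64 - 56/3))) = 1055*(-1358 + 2*(9 - 64/3 - 56/3)/(7 + (9 - 64/3 - 56/3))) = 1055*(-1358 + 2*(-31)/(7 - 31)) = 1055*(-1358 + 2*(-31)/(-24)) = 1055*(-1358 + 2*(-31)*(-1/24)) = 1055*(-1358 + 31/12) = 1055*(-16265/12) = -17159575/12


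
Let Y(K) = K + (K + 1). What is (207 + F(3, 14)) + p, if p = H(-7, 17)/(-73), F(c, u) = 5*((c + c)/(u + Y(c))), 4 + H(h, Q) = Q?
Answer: 106416/511 ≈ 208.25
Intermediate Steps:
Y(K) = 1 + 2*K (Y(K) = K + (1 + K) = 1 + 2*K)
H(h, Q) = -4 + Q
F(c, u) = 10*c/(1 + u + 2*c) (F(c, u) = 5*((c + c)/(u + (1 + 2*c))) = 5*((2*c)/(1 + u + 2*c)) = 5*(2*c/(1 + u + 2*c)) = 10*c/(1 + u + 2*c))
p = -13/73 (p = (-4 + 17)/(-73) = 13*(-1/73) = -13/73 ≈ -0.17808)
(207 + F(3, 14)) + p = (207 + 10*3/(1 + 14 + 2*3)) - 13/73 = (207 + 10*3/(1 + 14 + 6)) - 13/73 = (207 + 10*3/21) - 13/73 = (207 + 10*3*(1/21)) - 13/73 = (207 + 10/7) - 13/73 = 1459/7 - 13/73 = 106416/511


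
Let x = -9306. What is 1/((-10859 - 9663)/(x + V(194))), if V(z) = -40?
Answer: 4673/10261 ≈ 0.45541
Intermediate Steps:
1/((-10859 - 9663)/(x + V(194))) = 1/((-10859 - 9663)/(-9306 - 40)) = 1/(-20522/(-9346)) = 1/(-20522*(-1/9346)) = 1/(10261/4673) = 4673/10261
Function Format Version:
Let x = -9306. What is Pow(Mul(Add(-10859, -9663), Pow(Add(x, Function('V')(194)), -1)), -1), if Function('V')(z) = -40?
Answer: Rational(4673, 10261) ≈ 0.45541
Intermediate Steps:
Pow(Mul(Add(-10859, -9663), Pow(Add(x, Function('V')(194)), -1)), -1) = Pow(Mul(Add(-10859, -9663), Pow(Add(-9306, -40), -1)), -1) = Pow(Mul(-20522, Pow(-9346, -1)), -1) = Pow(Mul(-20522, Rational(-1, 9346)), -1) = Pow(Rational(10261, 4673), -1) = Rational(4673, 10261)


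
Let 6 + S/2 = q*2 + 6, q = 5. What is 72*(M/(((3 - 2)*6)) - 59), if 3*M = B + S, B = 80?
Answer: -3848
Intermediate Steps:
S = 20 (S = -12 + 2*(5*2 + 6) = -12 + 2*(10 + 6) = -12 + 2*16 = -12 + 32 = 20)
M = 100/3 (M = (80 + 20)/3 = (⅓)*100 = 100/3 ≈ 33.333)
72*(M/(((3 - 2)*6)) - 59) = 72*(100/(3*(((3 - 2)*6))) - 59) = 72*(100/(3*((1*6))) - 59) = 72*((100/3)/6 - 59) = 72*((100/3)*(⅙) - 59) = 72*(50/9 - 59) = 72*(-481/9) = -3848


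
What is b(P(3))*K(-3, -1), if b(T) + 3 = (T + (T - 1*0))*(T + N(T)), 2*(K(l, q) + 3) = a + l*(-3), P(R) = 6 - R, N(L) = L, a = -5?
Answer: -33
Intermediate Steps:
K(l, q) = -11/2 - 3*l/2 (K(l, q) = -3 + (-5 + l*(-3))/2 = -3 + (-5 - 3*l)/2 = -3 + (-5/2 - 3*l/2) = -11/2 - 3*l/2)
b(T) = -3 + 4*T**2 (b(T) = -3 + (T + (T - 1*0))*(T + T) = -3 + (T + (T + 0))*(2*T) = -3 + (T + T)*(2*T) = -3 + (2*T)*(2*T) = -3 + 4*T**2)
b(P(3))*K(-3, -1) = (-3 + 4*(6 - 1*3)**2)*(-11/2 - 3/2*(-3)) = (-3 + 4*(6 - 3)**2)*(-11/2 + 9/2) = (-3 + 4*3**2)*(-1) = (-3 + 4*9)*(-1) = (-3 + 36)*(-1) = 33*(-1) = -33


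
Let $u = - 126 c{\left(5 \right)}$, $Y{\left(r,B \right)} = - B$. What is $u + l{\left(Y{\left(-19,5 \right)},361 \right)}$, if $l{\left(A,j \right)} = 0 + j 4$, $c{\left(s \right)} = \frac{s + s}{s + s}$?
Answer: $1318$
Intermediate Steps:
$c{\left(s \right)} = 1$ ($c{\left(s \right)} = \frac{2 s}{2 s} = 2 s \frac{1}{2 s} = 1$)
$u = -126$ ($u = \left(-126\right) 1 = -126$)
$l{\left(A,j \right)} = 4 j$ ($l{\left(A,j \right)} = 0 + 4 j = 4 j$)
$u + l{\left(Y{\left(-19,5 \right)},361 \right)} = -126 + 4 \cdot 361 = -126 + 1444 = 1318$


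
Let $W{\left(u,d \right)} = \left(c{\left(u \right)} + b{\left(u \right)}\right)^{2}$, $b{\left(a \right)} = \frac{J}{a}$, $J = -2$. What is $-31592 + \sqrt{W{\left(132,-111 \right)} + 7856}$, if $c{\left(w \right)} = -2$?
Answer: $-31592 + \frac{5 \sqrt{1369537}}{66} \approx -31503.0$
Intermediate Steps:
$b{\left(a \right)} = - \frac{2}{a}$
$W{\left(u,d \right)} = \left(-2 - \frac{2}{u}\right)^{2}$
$-31592 + \sqrt{W{\left(132,-111 \right)} + 7856} = -31592 + \sqrt{\frac{4 \left(1 + 132\right)^{2}}{17424} + 7856} = -31592 + \sqrt{4 \cdot \frac{1}{17424} \cdot 133^{2} + 7856} = -31592 + \sqrt{4 \cdot \frac{1}{17424} \cdot 17689 + 7856} = -31592 + \sqrt{\frac{17689}{4356} + 7856} = -31592 + \sqrt{\frac{34238425}{4356}} = -31592 + \frac{5 \sqrt{1369537}}{66}$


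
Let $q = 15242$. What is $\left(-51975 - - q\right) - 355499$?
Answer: $-392232$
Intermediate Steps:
$\left(-51975 - - q\right) - 355499 = \left(-51975 - \left(-1\right) 15242\right) - 355499 = \left(-51975 - -15242\right) - 355499 = \left(-51975 + 15242\right) - 355499 = -36733 - 355499 = -392232$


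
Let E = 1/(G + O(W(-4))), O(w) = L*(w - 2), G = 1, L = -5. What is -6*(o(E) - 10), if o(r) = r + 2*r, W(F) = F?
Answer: 1842/31 ≈ 59.419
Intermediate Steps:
O(w) = 10 - 5*w (O(w) = -5*(w - 2) = -5*(-2 + w) = 10 - 5*w)
E = 1/31 (E = 1/(1 + (10 - 5*(-4))) = 1/(1 + (10 + 20)) = 1/(1 + 30) = 1/31 ≈ 0.032258)
o(r) = 3*r
-6*(o(E) - 10) = -6*(3*(1/31) - 10) = -6*(3/31 - 10) = -6*(-307/31) = 1842/31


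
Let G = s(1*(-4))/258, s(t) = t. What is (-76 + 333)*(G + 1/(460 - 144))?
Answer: -129271/40764 ≈ -3.1712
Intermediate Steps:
G = -2/129 (G = (1*(-4))/258 = -4*1/258 = -2/129 ≈ -0.015504)
(-76 + 333)*(G + 1/(460 - 144)) = (-76 + 333)*(-2/129 + 1/(460 - 144)) = 257*(-2/129 + 1/316) = 257*(-503/40764) = -129271/40764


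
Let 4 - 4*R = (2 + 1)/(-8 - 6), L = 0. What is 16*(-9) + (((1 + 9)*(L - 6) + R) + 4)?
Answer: -11141/56 ≈ -198.95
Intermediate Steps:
R = 59/56 (R = 1 - (2 + 1)/(4*(-8 - 6)) = 1 - 3/(4*(-14)) = 1 - 3*(-1)/(4*14) = 1 - ¼*(-3/14) = 1 + 3/56 = 59/56 ≈ 1.0536)
16*(-9) + (((1 + 9)*(L - 6) + R) + 4) = 16*(-9) + (((1 + 9)*(0 - 6) + 59/56) + 4) = -144 + ((10*(-6) + 59/56) + 4) = -144 + ((-60 + 59/56) + 4) = -144 + (-3301/56 + 4) = -144 - 3077/56 = -11141/56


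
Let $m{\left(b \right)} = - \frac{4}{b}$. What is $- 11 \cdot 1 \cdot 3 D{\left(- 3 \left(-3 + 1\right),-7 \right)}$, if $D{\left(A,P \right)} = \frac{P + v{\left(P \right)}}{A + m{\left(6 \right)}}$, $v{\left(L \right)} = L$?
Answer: $\frac{693}{8} \approx 86.625$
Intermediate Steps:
$D{\left(A,P \right)} = \frac{2 P}{- \frac{2}{3} + A}$ ($D{\left(A,P \right)} = \frac{P + P}{A - \frac{4}{6}} = \frac{2 P}{A - \frac{2}{3}} = \frac{2 P}{- \frac{2}{3} + A}$)
$- 11 \cdot 1 \cdot 3 D{\left(- 3 \left(-3 + 1\right),-7 \right)} = - 11 \cdot 1 \cdot 3 \cdot 6 \left(-7\right) \frac{1}{-2 + 3 \left(- 3 \left(-3 + 1\right)\right)} = \left(-11\right) 3 \cdot 6 \left(-7\right) \frac{1}{-2 + 3 \left(\left(-3\right) \left(-2\right)\right)} = - 33 \cdot 6 \left(-7\right) \frac{1}{-2 + 3 \cdot 6} = - 33 \cdot 6 \left(-7\right) \frac{1}{-2 + 18} = - 33 \cdot 6 \left(-7\right) \frac{1}{16} = \left(-33\right) \left(- \frac{21}{8}\right) = \frac{693}{8}$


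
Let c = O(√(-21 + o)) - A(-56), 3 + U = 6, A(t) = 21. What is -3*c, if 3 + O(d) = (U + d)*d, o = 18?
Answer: 81 - 9*I*√3 ≈ 81.0 - 15.588*I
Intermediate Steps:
U = 3 (U = -3 + 6 = 3)
O(d) = -3 + d*(3 + d) (O(d) = -3 + (3 + d)*d = -3 + d*(3 + d))
c = -27 + 3*I*√3 (c = (-3 + (√(-21 + 18))² + 3*√(-21 + 18)) - 1*21 = (-3 + (√(-3))² + 3*√(-3)) - 21 = (-3 + (I*√3)² + 3*(I*√3)) - 21 = (-3 - 3 + 3*I*√3) - 21 = (-6 + 3*I*√3) - 21 = -27 + 3*I*√3 ≈ -27.0 + 5.1962*I)
-3*c = -3*(-27 + 3*I*√3) = 81 - 9*I*√3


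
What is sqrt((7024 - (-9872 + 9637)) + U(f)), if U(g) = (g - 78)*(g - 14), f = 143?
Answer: 2*sqrt(3911) ≈ 125.08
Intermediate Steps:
U(g) = (-78 + g)*(-14 + g)
sqrt((7024 - (-9872 + 9637)) + U(f)) = sqrt((7024 - (-9872 + 9637)) + (1092 + 143**2 - 92*143)) = sqrt((7024 - 1*(-235)) + (1092 + 20449 - 13156)) = sqrt((7024 + 235) + 8385) = sqrt(7259 + 8385) = sqrt(15644) = 2*sqrt(3911)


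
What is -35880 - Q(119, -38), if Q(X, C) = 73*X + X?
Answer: -44686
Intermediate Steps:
Q(X, C) = 74*X
-35880 - Q(119, -38) = -35880 - 74*119 = -35880 - 1*8806 = -35880 - 8806 = -44686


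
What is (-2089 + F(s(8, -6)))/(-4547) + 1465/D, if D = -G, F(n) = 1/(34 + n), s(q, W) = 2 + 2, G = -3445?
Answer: 105319807/119049554 ≈ 0.88467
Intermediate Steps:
s(q, W) = 4
D = 3445 (D = -1*(-3445) = 3445)
(-2089 + F(s(8, -6)))/(-4547) + 1465/D = (-2089 + 1/(34 + 4))/(-4547) + 1465/3445 = (-2089 + 1/38)*(-1/4547) + 1465*(1/3445) = (-2089 + 1/38)*(-1/4547) + 293/689 = -79381/38*(-1/4547) + 293/689 = 79381/172786 + 293/689 = 105319807/119049554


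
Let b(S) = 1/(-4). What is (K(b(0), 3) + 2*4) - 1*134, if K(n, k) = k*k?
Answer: -117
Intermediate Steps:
b(S) = -1/4
K(n, k) = k**2
(K(b(0), 3) + 2*4) - 1*134 = (3**2 + 2*4) - 1*134 = (9 + 8) - 134 = 17 - 134 = -117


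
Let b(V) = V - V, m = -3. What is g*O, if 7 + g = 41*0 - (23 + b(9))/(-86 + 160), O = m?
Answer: 1623/74 ≈ 21.932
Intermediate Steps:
O = -3
b(V) = 0
g = -541/74 (g = -7 + (41*0 - (23 + 0)/(-86 + 160)) = -7 + (0 - 23/74) = -7 - 23/74 = -541/74 ≈ -7.3108)
g*O = -541/74*(-3) = 1623/74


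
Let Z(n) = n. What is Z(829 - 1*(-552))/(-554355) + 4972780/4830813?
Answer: 305557122683/297553926735 ≈ 1.0269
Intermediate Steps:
Z(829 - 1*(-552))/(-554355) + 4972780/4830813 = (829 - 1*(-552))/(-554355) + 4972780/4830813 = (829 + 552)*(-1/554355) + 4972780*(1/4830813) = 1381*(-1/554355) + 4972780/4830813 = -1381/554355 + 4972780/4830813 = 305557122683/297553926735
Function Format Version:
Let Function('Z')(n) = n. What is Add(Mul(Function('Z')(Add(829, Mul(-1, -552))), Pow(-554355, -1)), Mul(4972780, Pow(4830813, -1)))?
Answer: Rational(305557122683, 297553926735) ≈ 1.0269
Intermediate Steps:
Add(Mul(Function('Z')(Add(829, Mul(-1, -552))), Pow(-554355, -1)), Mul(4972780, Pow(4830813, -1))) = Add(Mul(Add(829, Mul(-1, -552)), Pow(-554355, -1)), Mul(4972780, Pow(4830813, -1))) = Add(Mul(Add(829, 552), Rational(-1, 554355)), Mul(4972780, Rational(1, 4830813))) = Add(Mul(1381, Rational(-1, 554355)), Rational(4972780, 4830813)) = Add(Rational(-1381, 554355), Rational(4972780, 4830813)) = Rational(305557122683, 297553926735)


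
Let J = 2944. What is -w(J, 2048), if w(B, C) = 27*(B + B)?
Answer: -158976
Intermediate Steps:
w(B, C) = 54*B (w(B, C) = 27*(2*B) = 54*B)
-w(J, 2048) = -54*2944 = -1*158976 = -158976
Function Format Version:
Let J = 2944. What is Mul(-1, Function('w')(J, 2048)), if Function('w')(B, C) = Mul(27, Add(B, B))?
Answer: -158976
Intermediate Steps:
Function('w')(B, C) = Mul(54, B) (Function('w')(B, C) = Mul(27, Mul(2, B)) = Mul(54, B))
Mul(-1, Function('w')(J, 2048)) = Mul(-1, Mul(54, 2944)) = Mul(-1, 158976) = -158976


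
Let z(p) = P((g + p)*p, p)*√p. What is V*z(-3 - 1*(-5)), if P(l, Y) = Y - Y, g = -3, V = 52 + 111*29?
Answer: 0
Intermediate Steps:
V = 3271 (V = 52 + 3219 = 3271)
P(l, Y) = 0
z(p) = 0 (z(p) = 0*√p = 0)
V*z(-3 - 1*(-5)) = 3271*0 = 0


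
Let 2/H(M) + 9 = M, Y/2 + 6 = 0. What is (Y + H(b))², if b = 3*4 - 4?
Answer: 196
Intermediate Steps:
Y = -12 (Y = -12 + 2*0 = -12 + 0 = -12)
b = 8 (b = 12 - 4 = 8)
H(M) = 2/(-9 + M)
(Y + H(b))² = (-12 + 2/(-9 + 8))² = (-12 + 2/(-1))² = (-12 + 2*(-1))² = (-12 - 2)² = (-14)² = 196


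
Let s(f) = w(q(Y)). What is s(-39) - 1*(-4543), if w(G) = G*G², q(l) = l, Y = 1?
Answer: 4544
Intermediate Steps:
w(G) = G³
s(f) = 1 (s(f) = 1³ = 1)
s(-39) - 1*(-4543) = 1 - 1*(-4543) = 1 + 4543 = 4544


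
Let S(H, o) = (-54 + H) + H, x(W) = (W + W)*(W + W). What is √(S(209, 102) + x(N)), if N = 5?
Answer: 4*√29 ≈ 21.541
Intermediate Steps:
x(W) = 4*W² (x(W) = (2*W)*(2*W) = 4*W²)
S(H, o) = -54 + 2*H
√(S(209, 102) + x(N)) = √((-54 + 2*209) + 4*5²) = √((-54 + 418) + 4*25) = √(364 + 100) = √464 = 4*√29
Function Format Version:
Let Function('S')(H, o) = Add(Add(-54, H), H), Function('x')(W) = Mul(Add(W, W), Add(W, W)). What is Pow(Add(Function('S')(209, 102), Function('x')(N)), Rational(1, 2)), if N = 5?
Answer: Mul(4, Pow(29, Rational(1, 2))) ≈ 21.541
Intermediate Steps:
Function('x')(W) = Mul(4, Pow(W, 2)) (Function('x')(W) = Mul(Mul(2, W), Mul(2, W)) = Mul(4, Pow(W, 2)))
Function('S')(H, o) = Add(-54, Mul(2, H))
Pow(Add(Function('S')(209, 102), Function('x')(N)), Rational(1, 2)) = Pow(Add(Add(-54, Mul(2, 209)), Mul(4, Pow(5, 2))), Rational(1, 2)) = Pow(Add(Add(-54, 418), Mul(4, 25)), Rational(1, 2)) = Pow(Add(364, 100), Rational(1, 2)) = Pow(464, Rational(1, 2)) = Mul(4, Pow(29, Rational(1, 2)))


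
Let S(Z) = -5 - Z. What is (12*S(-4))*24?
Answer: -288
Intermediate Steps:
(12*S(-4))*24 = (12*(-5 - 1*(-4)))*24 = (12*(-5 + 4))*24 = (12*(-1))*24 = -12*24 = -288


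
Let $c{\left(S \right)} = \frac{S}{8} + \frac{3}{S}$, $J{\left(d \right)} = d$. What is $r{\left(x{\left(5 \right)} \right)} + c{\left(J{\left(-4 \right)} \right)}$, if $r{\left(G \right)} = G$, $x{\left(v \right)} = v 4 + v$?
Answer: $\frac{95}{4} \approx 23.75$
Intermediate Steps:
$x{\left(v \right)} = 5 v$ ($x{\left(v \right)} = 4 v + v = 5 v$)
$c{\left(S \right)} = \frac{3}{S} + \frac{S}{8}$ ($c{\left(S \right)} = S \frac{1}{8} + \frac{3}{S} = \frac{S}{8} + \frac{3}{S} = \frac{3}{S} + \frac{S}{8}$)
$r{\left(x{\left(5 \right)} \right)} + c{\left(J{\left(-4 \right)} \right)} = 5 \cdot 5 + \left(\frac{3}{-4} + \frac{1}{8} \left(-4\right)\right) = 25 + \left(3 \left(- \frac{1}{4}\right) - \frac{1}{2}\right) = 25 - \frac{5}{4} = \frac{95}{4}$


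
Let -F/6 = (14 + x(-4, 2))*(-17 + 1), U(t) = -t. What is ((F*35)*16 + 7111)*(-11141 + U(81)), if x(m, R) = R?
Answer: -9732515162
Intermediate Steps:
F = 1536 (F = -6*(14 + 2)*(-17 + 1) = -96*(-16) = -6*(-256) = 1536)
((F*35)*16 + 7111)*(-11141 + U(81)) = ((1536*35)*16 + 7111)*(-11141 - 1*81) = (53760*16 + 7111)*(-11141 - 81) = (860160 + 7111)*(-11222) = 867271*(-11222) = -9732515162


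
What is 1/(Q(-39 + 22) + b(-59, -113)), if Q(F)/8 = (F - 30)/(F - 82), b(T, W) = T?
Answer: -99/5465 ≈ -0.018115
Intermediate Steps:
Q(F) = 8*(-30 + F)/(-82 + F) (Q(F) = 8*((F - 30)/(F - 82)) = 8*((-30 + F)/(-82 + F)) = 8*(-30 + F)/(-82 + F))
1/(Q(-39 + 22) + b(-59, -113)) = 1/(8*(-30 + (-39 + 22))/(-82 + (-39 + 22)) - 59) = 1/(8*(-30 - 17)/(-82 - 17) - 59) = 1/(8*(-47)/(-99) - 59) = 1/(8*(-1/99)*(-47) - 59) = 1/(376/99 - 59) = 1/(-5465/99) = -99/5465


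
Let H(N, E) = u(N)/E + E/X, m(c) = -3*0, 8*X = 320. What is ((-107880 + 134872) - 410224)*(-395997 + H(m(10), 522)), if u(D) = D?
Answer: 758768605632/5 ≈ 1.5175e+11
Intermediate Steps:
X = 40 (X = (1/8)*320 = 40)
m(c) = 0
H(N, E) = E/40 + N/E (H(N, E) = N/E + E/40 = E/40 + N/E)
((-107880 + 134872) - 410224)*(-395997 + H(m(10), 522)) = ((-107880 + 134872) - 410224)*(-395997 + ((1/40)*522 + 0/522)) = (26992 - 410224)*(-395997 + (261/20 + 0*(1/522))) = -383232*(-395997 + (261/20 + 0)) = -383232*(-395997 + 261/20) = -383232*(-7919679/20) = 758768605632/5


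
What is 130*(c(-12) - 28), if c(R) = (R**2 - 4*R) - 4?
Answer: 20800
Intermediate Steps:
c(R) = -4 + R**2 - 4*R
130*(c(-12) - 28) = 130*((-4 + (-12)**2 - 4*(-12)) - 28) = 130*((-4 + 144 + 48) - 28) = 130*(188 - 28) = 130*160 = 20800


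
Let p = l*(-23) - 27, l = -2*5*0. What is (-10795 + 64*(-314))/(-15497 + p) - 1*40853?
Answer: -634171081/15524 ≈ -40851.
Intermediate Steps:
l = 0 (l = -10*0 = 0)
p = -27 (p = 0*(-23) - 27 = 0 - 27 = -27)
(-10795 + 64*(-314))/(-15497 + p) - 1*40853 = (-10795 + 64*(-314))/(-15497 - 27) - 1*40853 = (-10795 - 20096)/(-15524) - 40853 = -30891*(-1/15524) - 40853 = 30891/15524 - 40853 = -634171081/15524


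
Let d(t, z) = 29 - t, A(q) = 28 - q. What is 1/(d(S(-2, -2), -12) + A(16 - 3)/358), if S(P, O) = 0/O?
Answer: 358/10397 ≈ 0.034433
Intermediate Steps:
S(P, O) = 0
1/(d(S(-2, -2), -12) + A(16 - 3)/358) = 1/((29 - 1*0) + (28 - (16 - 3))/358) = 1/((29 + 0) + (28 - 1*13)*(1/358)) = 1/(29 + (28 - 13)*(1/358)) = 1/(29 + 15*(1/358)) = 1/(29 + 15/358) = 1/(10397/358) = 358/10397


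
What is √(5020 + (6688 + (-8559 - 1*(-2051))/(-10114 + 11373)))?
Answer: 6*√515275966/1259 ≈ 108.18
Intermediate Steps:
√(5020 + (6688 + (-8559 - 1*(-2051))/(-10114 + 11373))) = √(5020 + (6688 + (-8559 + 2051)/1259)) = √(5020 + (6688 - 6508*1/1259)) = √(5020 + (6688 - 6508/1259)) = √(5020 + 8413684/1259) = √(14733864/1259) = 6*√515275966/1259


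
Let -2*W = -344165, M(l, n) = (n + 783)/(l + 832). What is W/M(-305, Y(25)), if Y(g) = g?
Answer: 181374955/1616 ≈ 1.1224e+5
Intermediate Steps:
M(l, n) = (783 + n)/(832 + l)
W = 344165/2 (W = -½*(-344165) = 344165/2 ≈ 1.7208e+5)
W/M(-305, Y(25)) = 344165/(2*(((783 + 25)/(832 - 305)))) = 344165/(2*((808/527))) = 344165/(2*(((1/527)*808))) = 344165/(2*(808/527)) = (344165/2)*(527/808) = 181374955/1616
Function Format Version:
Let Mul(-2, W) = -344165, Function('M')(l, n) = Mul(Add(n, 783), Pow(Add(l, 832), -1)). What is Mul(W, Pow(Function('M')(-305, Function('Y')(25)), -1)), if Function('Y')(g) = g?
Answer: Rational(181374955, 1616) ≈ 1.1224e+5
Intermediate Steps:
Function('M')(l, n) = Mul(Pow(Add(832, l), -1), Add(783, n)) (Function('M')(l, n) = Mul(Add(783, n), Pow(Add(832, l), -1)) = Mul(Pow(Add(832, l), -1), Add(783, n)))
W = Rational(344165, 2) (W = Mul(Rational(-1, 2), -344165) = Rational(344165, 2) ≈ 1.7208e+5)
Mul(W, Pow(Function('M')(-305, Function('Y')(25)), -1)) = Mul(Rational(344165, 2), Pow(Mul(Pow(Add(832, -305), -1), Add(783, 25)), -1)) = Mul(Rational(344165, 2), Pow(Mul(Pow(527, -1), 808), -1)) = Mul(Rational(344165, 2), Pow(Mul(Rational(1, 527), 808), -1)) = Mul(Rational(344165, 2), Pow(Rational(808, 527), -1)) = Mul(Rational(344165, 2), Rational(527, 808)) = Rational(181374955, 1616)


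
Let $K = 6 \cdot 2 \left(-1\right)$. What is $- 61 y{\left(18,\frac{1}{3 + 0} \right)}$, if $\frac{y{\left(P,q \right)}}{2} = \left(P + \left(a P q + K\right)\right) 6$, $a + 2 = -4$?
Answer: $21960$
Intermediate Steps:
$a = -6$ ($a = -2 - 4 = -6$)
$K = -12$ ($K = 12 \left(-1\right) = -12$)
$y{\left(P,q \right)} = -144 + 12 P - 72 P q$ ($y{\left(P,q \right)} = 2 \left(P + \left(- 6 P q - 12\right)\right) 6 = 2 \left(P - \left(12 + 6 P q\right)\right) 6 = 2 \left(-12 + P - 6 P q\right) 6 = 2 \left(-72 + 6 P - 36 P q\right) = -144 + 12 P - 72 P q$)
$- 61 y{\left(18,\frac{1}{3 + 0} \right)} = - 61 \left(-144 + 12 \cdot 18 - \frac{1296}{3 + 0}\right) = - 61 \left(-144 + 216 - \frac{1296}{3}\right) = - 61 \left(-144 + 216 - 1296 \cdot \frac{1}{3}\right) = - 61 \left(-144 + 216 - 432\right) = \left(-61\right) \left(-360\right) = 21960$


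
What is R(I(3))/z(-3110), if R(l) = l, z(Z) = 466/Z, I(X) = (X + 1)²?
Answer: -24880/233 ≈ -106.78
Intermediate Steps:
I(X) = (1 + X)²
R(I(3))/z(-3110) = (1 + 3)²/((466/(-3110))) = 4²/((466*(-1/3110))) = 16/(-233/1555) = 16*(-1555/233) = -24880/233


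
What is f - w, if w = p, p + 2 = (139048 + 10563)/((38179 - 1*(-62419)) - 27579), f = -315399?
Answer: -23030123154/73019 ≈ -3.1540e+5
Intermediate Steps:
p = 3573/73019 (p = -2 + (139048 + 10563)/((38179 - 1*(-62419)) - 27579) = -2 + 149611/((38179 + 62419) - 27579) = -2 + 149611/(100598 - 27579) = -2 + 149611/73019 = 3573/73019 ≈ 0.048932)
w = 3573/73019 ≈ 0.048932
f - w = -315399 - 1*3573/73019 = -315399 - 3573/73019 = -23030123154/73019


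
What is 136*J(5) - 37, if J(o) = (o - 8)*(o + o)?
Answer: -4117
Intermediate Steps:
J(o) = 2*o*(-8 + o) (J(o) = (-8 + o)*(2*o) = 2*o*(-8 + o))
136*J(5) - 37 = 136*(2*5*(-8 + 5)) - 37 = 136*(2*5*(-3)) - 37 = 136*(-30) - 37 = -4080 - 37 = -4117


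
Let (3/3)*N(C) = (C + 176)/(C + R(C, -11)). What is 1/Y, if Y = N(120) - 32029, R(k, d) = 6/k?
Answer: -2401/76895709 ≈ -3.1224e-5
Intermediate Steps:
N(C) = (176 + C)/(C + 6/C) (N(C) = (C + 176)/(C + 6/C) = (176 + C)/(C + 6/C))
Y = -76895709/2401 (Y = 120*(176 + 120)/(6 + 120**2) - 32029 = 120*296/(6 + 14400) - 32029 = 120*296/14406 - 32029 = 120*(1/14406)*296 - 32029 = 5920/2401 - 32029 = -76895709/2401 ≈ -32027.)
1/Y = 1/(-76895709/2401) = -2401/76895709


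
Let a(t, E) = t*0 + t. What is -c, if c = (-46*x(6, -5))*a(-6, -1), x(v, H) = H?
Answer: 1380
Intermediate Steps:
a(t, E) = t (a(t, E) = 0 + t = t)
c = -1380 (c = -46*(-5)*(-6) = 230*(-6) = -1380)
-c = -1*(-1380) = 1380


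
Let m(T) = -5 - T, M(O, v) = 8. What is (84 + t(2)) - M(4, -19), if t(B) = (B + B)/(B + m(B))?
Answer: 376/5 ≈ 75.200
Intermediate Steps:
t(B) = -2*B/5 (t(B) = (B + B)/(B + (-5 - B)) = (2*B)/(-5) = (2*B)*(-⅕) = -2*B/5)
(84 + t(2)) - M(4, -19) = (84 - ⅖*2) - 1*8 = (84 - ⅘) - 8 = 416/5 - 8 = 376/5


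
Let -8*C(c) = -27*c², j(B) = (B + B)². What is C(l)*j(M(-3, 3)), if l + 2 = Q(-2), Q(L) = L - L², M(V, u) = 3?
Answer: 7776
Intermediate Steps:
j(B) = 4*B² (j(B) = (2*B)² = 4*B²)
l = -8 (l = -2 - 2*(1 - 1*(-2)) = -2 - 2*(1 + 2) = -2 - 2*3 = -2 - 6 = -8)
C(c) = 27*c²/8 (C(c) = -(-27)*c²/8 = 27*c²/8)
C(l)*j(M(-3, 3)) = ((27/8)*(-8)²)*(4*3²) = ((27/8)*64)*(4*9) = 216*36 = 7776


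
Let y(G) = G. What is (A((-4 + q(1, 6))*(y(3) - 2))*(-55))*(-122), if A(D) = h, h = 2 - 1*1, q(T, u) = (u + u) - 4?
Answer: 6710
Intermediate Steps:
q(T, u) = -4 + 2*u (q(T, u) = 2*u - 4 = -4 + 2*u)
h = 1 (h = 2 - 1 = 1)
A(D) = 1
(A((-4 + q(1, 6))*(y(3) - 2))*(-55))*(-122) = (1*(-55))*(-122) = -55*(-122) = 6710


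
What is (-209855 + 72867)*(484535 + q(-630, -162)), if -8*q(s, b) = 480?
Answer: -66367261300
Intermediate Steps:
q(s, b) = -60 (q(s, b) = -⅛*480 = -60)
(-209855 + 72867)*(484535 + q(-630, -162)) = (-209855 + 72867)*(484535 - 60) = -136988*484475 = -66367261300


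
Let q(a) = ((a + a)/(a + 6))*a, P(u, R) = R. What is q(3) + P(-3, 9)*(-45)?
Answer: -403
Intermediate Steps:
q(a) = 2*a²/(6 + a) (q(a) = ((2*a)/(6 + a))*a = (2*a/(6 + a))*a = 2*a²/(6 + a))
q(3) + P(-3, 9)*(-45) = 2*3²/(6 + 3) + 9*(-45) = 2*9/9 - 405 = 2*9*(⅑) - 405 = 2 - 405 = -403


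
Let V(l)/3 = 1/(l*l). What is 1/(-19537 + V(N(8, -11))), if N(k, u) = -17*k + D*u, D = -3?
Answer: -10609/207268030 ≈ -5.1185e-5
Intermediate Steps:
N(k, u) = -17*k - 3*u
V(l) = 3/l² (V(l) = 3*(1/(l*l)) = 3/l²)
1/(-19537 + V(N(8, -11))) = 1/(-19537 + 3/(-17*8 - 3*(-11))²) = 1/(-19537 + 3/(-136 + 33)²) = 1/(-19537 + 3/(-103)²) = 1/(-19537 + 3*(1/10609)) = 1/(-19537 + 3/10609) = 1/(-207268030/10609) = -10609/207268030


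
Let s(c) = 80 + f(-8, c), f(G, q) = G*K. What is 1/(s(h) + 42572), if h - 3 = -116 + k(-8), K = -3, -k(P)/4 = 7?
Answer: 1/42676 ≈ 2.3432e-5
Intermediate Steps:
k(P) = -28 (k(P) = -4*7 = -28)
h = -141 (h = 3 + (-116 - 28) = 3 - 144 = -141)
f(G, q) = -3*G (f(G, q) = G*(-3) = -3*G)
s(c) = 104 (s(c) = 80 - 3*(-8) = 80 + 24 = 104)
1/(s(h) + 42572) = 1/(104 + 42572) = 1/42676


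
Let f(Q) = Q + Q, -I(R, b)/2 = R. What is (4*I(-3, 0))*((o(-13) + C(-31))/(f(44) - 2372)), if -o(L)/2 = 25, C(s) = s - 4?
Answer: 510/571 ≈ 0.89317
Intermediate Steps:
I(R, b) = -2*R
C(s) = -4 + s
o(L) = -50 (o(L) = -2*25 = -50)
f(Q) = 2*Q
(4*I(-3, 0))*((o(-13) + C(-31))/(f(44) - 2372)) = (4*(-2*(-3)))*((-50 + (-4 - 31))/(2*44 - 2372)) = (4*6)*((-50 - 35)/(88 - 2372)) = 24*(-85/(-2284)) = 24*(-85*(-1/2284)) = 24*(85/2284) = 510/571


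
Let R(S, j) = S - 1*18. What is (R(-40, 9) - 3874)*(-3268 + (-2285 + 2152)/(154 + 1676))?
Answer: 11757806518/915 ≈ 1.2850e+7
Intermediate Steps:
R(S, j) = -18 + S (R(S, j) = S - 18 = -18 + S)
(R(-40, 9) - 3874)*(-3268 + (-2285 + 2152)/(154 + 1676)) = ((-18 - 40) - 3874)*(-3268 + (-2285 + 2152)/(154 + 1676)) = (-58 - 3874)*(-3268 - 133/1830) = -3932*(-3268 - 133*1/1830) = -3932*(-3268 - 133/1830) = -3932*(-5980573/1830) = 11757806518/915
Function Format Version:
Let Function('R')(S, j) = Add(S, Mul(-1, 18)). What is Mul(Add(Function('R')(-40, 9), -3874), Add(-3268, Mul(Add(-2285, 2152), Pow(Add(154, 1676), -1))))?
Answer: Rational(11757806518, 915) ≈ 1.2850e+7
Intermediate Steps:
Function('R')(S, j) = Add(-18, S) (Function('R')(S, j) = Add(S, -18) = Add(-18, S))
Mul(Add(Function('R')(-40, 9), -3874), Add(-3268, Mul(Add(-2285, 2152), Pow(Add(154, 1676), -1)))) = Mul(Add(Add(-18, -40), -3874), Add(-3268, Mul(Add(-2285, 2152), Pow(Add(154, 1676), -1)))) = Mul(Add(-58, -3874), Add(-3268, Mul(-133, Pow(1830, -1)))) = Mul(-3932, Add(-3268, Mul(-133, Rational(1, 1830)))) = Mul(-3932, Add(-3268, Rational(-133, 1830))) = Mul(-3932, Rational(-5980573, 1830)) = Rational(11757806518, 915)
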